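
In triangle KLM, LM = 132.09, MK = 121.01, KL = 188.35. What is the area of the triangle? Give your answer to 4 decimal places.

Semiperimeter s = (132.09 + 121.01 + 188.35)/2 = 220.73.
Heron's formula: area = √(220.73·88.635·99.715·32.375) ≈ 7947.2.

area ≈ 7947.1887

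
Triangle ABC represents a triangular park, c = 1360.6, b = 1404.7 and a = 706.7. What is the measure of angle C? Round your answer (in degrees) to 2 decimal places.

By the law of cosines, cos C = (a² + b² − c²) / (2·a·b) ≈ 0.31297, so ∠C ≈ 71.76°.

71.76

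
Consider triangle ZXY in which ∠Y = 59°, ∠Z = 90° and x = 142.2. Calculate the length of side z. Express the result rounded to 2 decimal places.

The third angle is ∠X = 180° − ∠Y − ∠Z = 31.00°.
Law of sines: z = x·sin Z/sin X ≈ 276.1.

276.10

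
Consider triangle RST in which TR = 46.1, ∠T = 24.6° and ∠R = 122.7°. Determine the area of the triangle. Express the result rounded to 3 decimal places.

The third angle is ∠S = 180° − ∠T − ∠R = 32.70°.
Law of sines: ST = TR·sin R/sin S ≈ 71.808.
Law of sines: RS = TR·sin T/sin S ≈ 35.522.
Area = ½·TR·ST·sin T ≈ 689.02.

area ≈ 689.019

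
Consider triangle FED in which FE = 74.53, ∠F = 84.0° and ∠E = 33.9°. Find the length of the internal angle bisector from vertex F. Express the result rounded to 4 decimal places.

t_F ≈ 42.8600

The third angle is ∠D = 180° − ∠F − ∠E = 62.10°.
Law of sines: ED = FE·sin F/sin D ≈ 83.87.
Law of sines: DF = FE·sin E/sin D ≈ 47.036.
The bisector from F has length 2·DF·FE·cos(∠F/2)/(DF+FE) ≈ 42.86.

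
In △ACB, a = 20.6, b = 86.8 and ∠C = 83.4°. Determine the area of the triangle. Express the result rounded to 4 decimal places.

area ≈ 888.1150

Area = ½·b·a·sin C ≈ 888.11.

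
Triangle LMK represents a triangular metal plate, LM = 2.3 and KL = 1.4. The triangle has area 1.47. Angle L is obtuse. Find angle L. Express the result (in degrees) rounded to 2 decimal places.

∠L ≈ 114.07°

From area = ½·KL·LM·sin L, we get sin L = 2·area/(KL·LM) ≈ 0.91304.
Taking the obtuse solution, ∠L ≈ 114.07°.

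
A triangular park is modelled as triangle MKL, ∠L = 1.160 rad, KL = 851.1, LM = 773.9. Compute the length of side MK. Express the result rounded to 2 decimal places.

By the law of cosines, MK² = KL² + LM² − 2·KL·LM·cos L = 7.9723e+05, so MK ≈ 892.88.

892.88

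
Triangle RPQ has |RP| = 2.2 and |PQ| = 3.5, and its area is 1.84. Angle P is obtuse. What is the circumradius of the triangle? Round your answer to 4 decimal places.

5.7889

From area = ½·|RP|·|PQ|·sin P, we get sin P = 2·area/(|RP|·|PQ|) ≈ 0.47792.
Taking the obtuse solution, ∠P ≈ 151.45°.
Law of cosines then gives |QR| ≈ 5.5333.
Circumradius = |QR|/(2 sin P) ≈ 5.7889.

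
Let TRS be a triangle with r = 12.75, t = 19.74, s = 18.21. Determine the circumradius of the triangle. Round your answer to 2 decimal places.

By the law of cosines, cos T = (r² + s² − t²) / (2·r·s) ≈ 0.22504, so ∠T ≈ 76.99°.
Circumradius = t/(2 sin T) ≈ 10.13.

10.13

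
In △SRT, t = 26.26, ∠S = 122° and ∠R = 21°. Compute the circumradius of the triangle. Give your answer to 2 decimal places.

The third angle is ∠T = 180° − ∠S − ∠R = 37.00°.
Law of sines: s = t·sin S/sin T ≈ 37.004.
Law of sines: r = t·sin R/sin T ≈ 15.637.
Circumradius = t/(2 sin T) ≈ 21.817.

21.82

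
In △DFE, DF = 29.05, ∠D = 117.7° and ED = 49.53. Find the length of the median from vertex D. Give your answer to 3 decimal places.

By the law of cosines, FE² = ED² + DF² − 2·ED·DF·cos D = 4634.8, so FE ≈ 68.079.
Median from D: ½√(2·ED² + 2·DF² − FE²) ≈ 22.133.

22.133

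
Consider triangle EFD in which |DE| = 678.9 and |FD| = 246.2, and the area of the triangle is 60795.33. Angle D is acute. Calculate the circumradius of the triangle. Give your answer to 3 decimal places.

From area = ½·|FD|·|DE|·sin D, we get sin D = 2·area/(|FD|·|DE|) ≈ 0.72746.
Taking the acute solution, ∠D ≈ 46.67°.
Law of cosines then gives |EF| ≈ 540.5.
Circumradius = |EF|/(2 sin D) ≈ 371.5.

R ≈ 371.503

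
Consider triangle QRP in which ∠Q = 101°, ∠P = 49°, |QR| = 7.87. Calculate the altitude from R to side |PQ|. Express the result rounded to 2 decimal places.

The third angle is ∠R = 180° − ∠P − ∠Q = 30.00°.
Law of sines: |RP| = |QR|·sin Q/sin P ≈ 10.236.
Law of sines: |PQ| = |QR|·sin R/sin P ≈ 5.2139.
Area = ½·|QR|·|RP|·sin R ≈ 20.14.
The altitude from R has length 2·area/|PQ| ≈ 7.7254.

h_R ≈ 7.73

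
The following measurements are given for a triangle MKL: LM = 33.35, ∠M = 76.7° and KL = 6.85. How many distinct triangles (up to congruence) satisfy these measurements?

LM·sin M = 33.35·sin(76.7°) ≈ 32.46.
Since KL = 6.85 < 32.46 = LM sin M, no triangle exists.

0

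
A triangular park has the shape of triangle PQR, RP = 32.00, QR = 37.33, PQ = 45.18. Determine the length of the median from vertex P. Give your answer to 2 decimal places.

Median from P: ½√(2·RP² + 2·PQ² − QR²) ≈ 34.413.

m_P ≈ 34.41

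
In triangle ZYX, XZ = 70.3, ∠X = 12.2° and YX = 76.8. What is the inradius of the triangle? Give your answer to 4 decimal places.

By the law of cosines, ZY² = YX² + XZ² − 2·YX·XZ·cos X = 286.11, so ZY ≈ 16.915.
Area = ½·YX·XZ·sin X ≈ 570.48.
Semiperimeter s = (76.8+70.3+16.915)/2 = 82.007.
Inradius = area/s = 570.48/82.007 ≈ 6.9564.

r ≈ 6.9564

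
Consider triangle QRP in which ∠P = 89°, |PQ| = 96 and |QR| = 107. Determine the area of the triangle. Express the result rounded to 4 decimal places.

Law of sines: sin R = |PQ|·sin P/|QR| ≈ 0.89706.
Since |QR| ≥ |PQ|, only the acute value applies: ∠R ≈ 63.77°.
Then ∠Q = 180° − ∠P − ∠R ≈ 27.23°.
Law of sines gives |RP| = |QR|·sin Q/sin P ≈ 48.96.
Area = ½·|QR|·|PQ|·sin Q ≈ 2349.7.

area ≈ 2349.7102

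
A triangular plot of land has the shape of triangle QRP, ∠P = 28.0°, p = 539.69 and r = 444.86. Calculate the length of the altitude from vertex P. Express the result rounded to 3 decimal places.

Law of sines: sin R = r·sin P/p ≈ 0.38698.
Since p ≥ r, only the acute value applies: ∠R ≈ 22.77°.
Then ∠Q = 180° − ∠P − ∠R ≈ 129.23°.
Law of sines gives q = p·sin Q/sin P ≈ 890.43.
Area = ½·p·r·sin Q ≈ 92983.
The altitude from P has length 2·area/p ≈ 344.58.

344.578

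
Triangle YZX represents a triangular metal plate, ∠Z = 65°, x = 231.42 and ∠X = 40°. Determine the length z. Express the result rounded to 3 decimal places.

326.294

The third angle is ∠Y = 180° − ∠Z − ∠X = 75.00°.
Law of sines: z = x·sin Z/sin X ≈ 326.29.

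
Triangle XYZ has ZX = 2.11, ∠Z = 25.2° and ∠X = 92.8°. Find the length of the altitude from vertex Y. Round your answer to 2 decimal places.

The third angle is ∠Y = 180° − ∠Z − ∠X = 62.00°.
Law of sines: YZ = ZX·sin X/sin Y ≈ 2.3869.
Law of sines: XY = ZX·sin Z/sin Y ≈ 1.0175.
Area = ½·ZX·YZ·sin Z ≈ 1.0722.
The altitude from Y has length 2·area/ZX ≈ 1.0163.

h_Y ≈ 1.02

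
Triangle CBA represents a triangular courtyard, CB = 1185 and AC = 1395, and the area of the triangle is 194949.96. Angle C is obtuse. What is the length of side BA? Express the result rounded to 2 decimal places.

From area = ½·AC·CB·sin C, we get sin C = 2·area/(AC·CB) ≈ 0.23586.
Taking the obtuse solution, ∠C ≈ 166.36°.
Law of cosines then gives BA ≈ 2561.9.

2561.86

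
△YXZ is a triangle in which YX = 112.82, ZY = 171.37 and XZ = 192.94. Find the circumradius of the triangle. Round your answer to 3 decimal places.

By the law of cosines, cos Y = (ZY² + YX² − XZ²) / (2·ZY·YX) ≈ 0.12595, so ∠Y ≈ 82.76°.
Circumradius = XZ/(2 sin Y) ≈ 97.244.

97.244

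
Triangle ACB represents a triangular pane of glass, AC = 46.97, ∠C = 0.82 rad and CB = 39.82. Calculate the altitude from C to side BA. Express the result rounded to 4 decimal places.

h_C ≈ 38.8368

By the law of cosines, BA² = AC² + CB² − 2·AC·CB·cos C = 1239.8, so BA ≈ 35.211.
Area = ½·AC·CB·sin C ≈ 683.75.
The altitude from C has length 2·area/BA ≈ 38.837.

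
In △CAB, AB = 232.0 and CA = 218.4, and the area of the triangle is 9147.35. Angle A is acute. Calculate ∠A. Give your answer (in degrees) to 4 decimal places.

∠A ≈ 21.1656°

From area = ½·CA·AB·sin A, we get sin A = 2·area/(CA·AB) ≈ 0.36106.
Taking the acute solution, ∠A ≈ 21.17°.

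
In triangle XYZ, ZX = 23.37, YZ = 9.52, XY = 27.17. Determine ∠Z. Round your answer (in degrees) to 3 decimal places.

∠Z ≈ 103.175°

By the law of cosines, cos Z = (YZ² + ZX² − XY²) / (2·YZ·ZX) ≈ -0.22793, so ∠Z ≈ 103.18°.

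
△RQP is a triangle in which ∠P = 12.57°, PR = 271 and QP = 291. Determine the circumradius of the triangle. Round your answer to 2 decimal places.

148.55

By the law of cosines, RQ² = QP² + PR² − 2·QP·PR·cos P = 4180.5, so RQ ≈ 64.656.
Area = ½·QP·PR·sin P ≈ 8581.3.
Circumradius = RQ/(2 sin P) ≈ 148.55.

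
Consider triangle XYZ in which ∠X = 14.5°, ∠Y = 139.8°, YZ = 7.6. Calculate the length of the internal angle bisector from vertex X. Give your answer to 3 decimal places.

The third angle is ∠Z = 180° − ∠X − ∠Y = 25.70°.
Law of sines: ZX = YZ·sin Y/sin X ≈ 19.592.
Law of sines: XY = YZ·sin Z/sin X ≈ 13.163.
The bisector from X has length 2·ZX·XY·cos(∠X/2)/(ZX+XY) ≈ 15.621.

t_X ≈ 15.621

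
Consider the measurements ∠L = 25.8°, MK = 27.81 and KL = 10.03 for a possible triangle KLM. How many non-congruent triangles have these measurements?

1

KL·sin L = 10.03·sin(25.8°) ≈ 4.365.
Since MK ≥ KL, exactly one triangle exists.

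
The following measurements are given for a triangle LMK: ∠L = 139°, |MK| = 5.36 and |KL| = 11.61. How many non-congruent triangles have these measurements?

|KL|·sin L = 11.61·sin(139°) ≈ 7.617.
Since ∠L is not acute, a triangle exists only if |MK| > |KL|; here |MK| ≤ |KL|, so there is no triangle.

0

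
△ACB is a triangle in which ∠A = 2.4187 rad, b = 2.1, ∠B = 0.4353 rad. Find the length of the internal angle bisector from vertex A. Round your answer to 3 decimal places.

t_A ≈ 0.597

The third angle is ∠C = π − ∠B − ∠A = 0.2876 rad.
Law of sines: a = b·sin A/sin B ≈ 3.2946.
Law of sines: c = b·sin C/sin B ≈ 1.4126.
The bisector from A has length 2·c·b·cos(∠A/2)/(c+b) ≈ 0.59728.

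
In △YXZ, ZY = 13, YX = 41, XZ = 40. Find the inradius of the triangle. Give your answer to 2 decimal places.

Semiperimeter s = (40 + 13 + 41)/2 = 47.
Heron's formula: area = √(47·7·34·6) ≈ 259.07.
Inradius = area/s = 259.07/47 ≈ 5.5121.

r ≈ 5.51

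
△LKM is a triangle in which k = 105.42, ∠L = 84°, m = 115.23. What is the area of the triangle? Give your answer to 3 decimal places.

Area = ½·k·m·sin L ≈ 6040.5.

6040.501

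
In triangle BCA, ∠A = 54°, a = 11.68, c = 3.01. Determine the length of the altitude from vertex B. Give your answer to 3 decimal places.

Law of sines: sin C = c·sin A/a ≈ 0.20849.
Since a ≥ c, only the acute value applies: ∠C ≈ 12.03°.
Then ∠B = 180° − ∠A − ∠C ≈ 113.97°.
Law of sines gives b = a·sin B/sin A ≈ 13.193.
Area = ½·a·c·sin B ≈ 16.063.
The altitude from B has length 2·area/b ≈ 2.4351.

h_B ≈ 2.435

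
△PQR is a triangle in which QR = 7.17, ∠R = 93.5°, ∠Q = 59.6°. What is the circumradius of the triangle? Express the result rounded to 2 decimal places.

The third angle is ∠P = 180° − ∠Q − ∠R = 26.90°.
Law of sines: RP = QR·sin Q/sin P ≈ 13.669.
Law of sines: PQ = QR·sin R/sin P ≈ 15.818.
Circumradius = QR/(2 sin P) ≈ 7.9238.

7.92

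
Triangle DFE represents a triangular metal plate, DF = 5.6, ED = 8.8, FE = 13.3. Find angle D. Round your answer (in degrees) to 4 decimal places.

133.6973

By the law of cosines, cos D = (ED² + DF² − FE²) / (2·ED·DF) ≈ -0.69085, so ∠D ≈ 133.70°.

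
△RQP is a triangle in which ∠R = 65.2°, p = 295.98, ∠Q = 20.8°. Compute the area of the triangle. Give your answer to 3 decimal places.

The third angle is ∠P = 180° − ∠R − ∠Q = 94.00°.
Law of sines: r = p·sin R/sin P ≈ 269.34.
Law of sines: q = p·sin Q/sin P ≈ 105.36.
Area = ½·p·r·sin Q ≈ 14154.

area ≈ 14154.435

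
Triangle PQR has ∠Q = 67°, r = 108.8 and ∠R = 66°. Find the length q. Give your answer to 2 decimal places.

109.63

The third angle is ∠P = 180° − ∠Q − ∠R = 47.00°.
Law of sines: q = r·sin Q/sin R ≈ 109.63.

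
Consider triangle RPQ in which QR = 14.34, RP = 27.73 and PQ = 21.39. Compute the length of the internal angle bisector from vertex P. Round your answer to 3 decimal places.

t_P ≈ 23.294

By the law of cosines, cos P = (RP² + PQ² − QR²) / (2·RP·PQ) ≈ 0.86054, so ∠P ≈ 30.62°.
The bisector from P has length 2·RP·PQ·cos(∠P/2)/(RP+PQ) ≈ 23.294.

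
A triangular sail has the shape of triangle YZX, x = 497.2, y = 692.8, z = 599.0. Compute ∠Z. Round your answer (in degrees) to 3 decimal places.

57.675

By the law of cosines, cos Z = (x² + y² − z²) / (2·x·y) ≈ 0.53472, so ∠Z ≈ 57.68°.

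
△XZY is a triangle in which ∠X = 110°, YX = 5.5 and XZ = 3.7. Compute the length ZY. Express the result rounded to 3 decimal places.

By the law of cosines, ZY² = YX² + XZ² − 2·YX·XZ·cos X = 57.86, so ZY ≈ 7.6066.

7.607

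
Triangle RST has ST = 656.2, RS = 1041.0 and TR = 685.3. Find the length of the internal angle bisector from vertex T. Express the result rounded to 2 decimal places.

t_T ≈ 422.97

By the law of cosines, cos T = (ST² + TR² − RS²) / (2·ST·TR) ≈ -0.20397, so ∠T ≈ 101.77°.
The bisector from T has length 2·ST·TR·cos(∠T/2)/(ST+TR) ≈ 422.97.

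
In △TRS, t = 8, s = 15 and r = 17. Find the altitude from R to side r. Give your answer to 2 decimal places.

Semiperimeter p = (8 + 17 + 15)/2 = 20.
Heron's formula: area = √(20·12·3·5) ≈ 60.
The altitude from R has length 2·area/r ≈ 7.0588.

7.06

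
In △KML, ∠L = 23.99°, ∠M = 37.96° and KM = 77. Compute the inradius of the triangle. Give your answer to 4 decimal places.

r ≈ 21.9512

The third angle is ∠K = 180° − ∠M − ∠L = 118.05°.
Law of sines: ML = KM·sin K/sin L ≈ 167.14.
Law of sines: LK = KM·sin M/sin L ≈ 116.49.
Area = ½·KM·ML·sin M ≈ 3958.2.
Semiperimeter s = (167.14+116.49+77)/2 = 180.32.
Inradius = area/s = 3958.2/180.32 ≈ 21.951.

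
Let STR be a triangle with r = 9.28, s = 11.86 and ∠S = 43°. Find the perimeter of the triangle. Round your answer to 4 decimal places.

Law of sines: sin R = r·sin S/s ≈ 0.53364.
Since s ≥ r, only the acute value applies: ∠R ≈ 32.25°.
Then ∠T = 180° − ∠S − ∠R ≈ 104.75°.
Law of sines gives t = s·sin T/sin S ≈ 16.817.
Semiperimeter p = (11.86+16.817+9.28)/2 = 18.979.
Perimeter = 11.86 + 16.817 + 9.28 = 37.957.

37.9571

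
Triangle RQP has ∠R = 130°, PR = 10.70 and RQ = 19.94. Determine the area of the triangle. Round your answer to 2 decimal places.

Area = ½·PR·RQ·sin R ≈ 81.721.

area ≈ 81.72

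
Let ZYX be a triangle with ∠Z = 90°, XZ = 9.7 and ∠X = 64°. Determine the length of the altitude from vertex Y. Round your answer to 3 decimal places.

The third angle is ∠Y = 180° − ∠X − ∠Z = 26.00°.
Law of sines: YX = XZ·sin Z/sin Y ≈ 22.127.
Law of sines: ZY = XZ·sin X/sin Y ≈ 19.888.
Area = ½·XZ·YX·sin X ≈ 96.457.
The altitude from Y has length 2·area/XZ ≈ 19.888.

19.888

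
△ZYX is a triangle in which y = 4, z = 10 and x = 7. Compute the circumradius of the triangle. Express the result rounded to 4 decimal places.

By the law of cosines, cos Z = (y² + x² − z²) / (2·y·x) ≈ -0.62500, so ∠Z ≈ 128.68°.
Circumradius = z/(2 sin Z) ≈ 6.4051.

R ≈ 6.4051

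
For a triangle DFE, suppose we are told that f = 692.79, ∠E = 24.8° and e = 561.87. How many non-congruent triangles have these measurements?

2

f·sin E = 692.79·sin(24.8°) ≈ 290.6.
Since f sin E < e < f (290.6 < 561.87 < 692.79), two triangles exist.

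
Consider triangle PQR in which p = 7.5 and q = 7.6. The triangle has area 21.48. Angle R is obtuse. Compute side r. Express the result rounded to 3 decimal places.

From area = ½·p·q·sin R, we get sin R = 2·area/(p·q) ≈ 0.75368.
Taking the obtuse solution, ∠R ≈ 131.09°.
Law of cosines then gives r ≈ 13.745.

13.745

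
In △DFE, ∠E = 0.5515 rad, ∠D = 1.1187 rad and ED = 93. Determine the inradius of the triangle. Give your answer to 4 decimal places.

The third angle is ∠F = π − ∠E − ∠D = 1.4714 rad.
Law of sines: FE = ED·sin D/sin F ≈ 84.072.
Law of sines: DF = ED·sin E/sin F ≈ 48.971.
Area = ½·ED·FE·sin E ≈ 2048.4.
Semiperimeter s = (84.072+93+48.971)/2 = 113.02.
Inradius = area/s = 2048.4/113.02 ≈ 18.124.

18.1236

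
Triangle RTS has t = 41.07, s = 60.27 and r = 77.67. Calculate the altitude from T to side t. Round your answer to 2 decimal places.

59.64

Semiperimeter p = (77.67 + 41.07 + 60.27)/2 = 89.505.
Heron's formula: area = √(89.505·11.835·48.435·29.235) ≈ 1224.7.
The altitude from T has length 2·area/t ≈ 59.641.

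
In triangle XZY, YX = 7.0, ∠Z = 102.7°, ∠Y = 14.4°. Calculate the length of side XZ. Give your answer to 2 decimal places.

The third angle is ∠X = 180° − ∠Z − ∠Y = 62.90°.
Law of sines: XZ = YX·sin Y/sin Z ≈ 1.7845.

1.78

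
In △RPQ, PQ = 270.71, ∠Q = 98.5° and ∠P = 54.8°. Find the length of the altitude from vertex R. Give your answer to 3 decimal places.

h_R ≈ 486.914

The third angle is ∠R = 180° − ∠P − ∠Q = 26.70°.
Law of sines: QR = PQ·sin P/sin R ≈ 492.32.
Law of sines: RP = PQ·sin Q/sin R ≈ 595.87.
Area = ½·PQ·QR·sin Q ≈ 65906.
The altitude from R has length 2·area/PQ ≈ 486.91.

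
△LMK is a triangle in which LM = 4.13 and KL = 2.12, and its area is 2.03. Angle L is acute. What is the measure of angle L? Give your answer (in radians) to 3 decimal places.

0.482

From area = ½·KL·LM·sin L, we get sin L = 2·area/(KL·LM) ≈ 0.46370.
Taking the acute solution, ∠L ≈ 0.482 rad.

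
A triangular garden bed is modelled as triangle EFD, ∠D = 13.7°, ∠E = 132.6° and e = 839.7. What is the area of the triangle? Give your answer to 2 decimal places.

area ≈ 62937.01

The third angle is ∠F = 180° − ∠D − ∠E = 33.70°.
Law of sines: f = e·sin F/sin E ≈ 632.94.
Law of sines: d = e·sin D/sin E ≈ 270.17.
Area = ½·e·f·sin D ≈ 62937.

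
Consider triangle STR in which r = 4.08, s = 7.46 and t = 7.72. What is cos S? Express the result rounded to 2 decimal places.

0.33

By the law of cosines, cos S = (t² + r² − s²) / (2·t·r) ≈ 0.32690, so ∠S ≈ 70.92°.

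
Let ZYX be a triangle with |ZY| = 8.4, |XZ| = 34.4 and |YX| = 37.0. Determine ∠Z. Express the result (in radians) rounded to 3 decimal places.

By the law of cosines, cos Z = (|XZ|² + |ZY|² − |YX|²) / (2·|XZ|·|ZY|) ≈ -0.19913, so ∠Z ≈ 1.771 rad.

∠Z ≈ 1.771 rad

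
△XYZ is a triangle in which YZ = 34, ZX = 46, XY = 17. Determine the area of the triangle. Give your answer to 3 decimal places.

Semiperimeter s = (34 + 46 + 17)/2 = 48.5.
Heron's formula: area = √(48.5·14.5·2.5·31.5) ≈ 235.33.

area ≈ 235.332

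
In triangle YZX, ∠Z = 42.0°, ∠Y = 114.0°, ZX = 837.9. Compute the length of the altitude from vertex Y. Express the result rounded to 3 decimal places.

The third angle is ∠X = 180° − ∠Y − ∠Z = 24.00°.
Law of sines: XY = ZX·sin Z/sin Y ≈ 613.72.
Law of sines: YZ = ZX·sin X/sin Y ≈ 373.06.
Area = ½·ZX·XY·sin X ≈ 1.0458e+05.
The altitude from Y has length 2·area/ZX ≈ 249.62.

249.624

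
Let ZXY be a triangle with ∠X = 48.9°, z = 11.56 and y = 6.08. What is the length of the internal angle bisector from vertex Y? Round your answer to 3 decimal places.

t_Y ≈ 9.651

By the law of cosines, x² = y² + z² − 2·y·z·cos X = 78.193, so x ≈ 8.8427.
Law of cosines again: cos Y = (z² + x² − y²)/(2·z·x) ≈ 0.85530, so ∠Y ≈ 31.21°.
The bisector from Y has length 2·z·x·cos(∠Y/2)/(z+x) ≈ 9.6511.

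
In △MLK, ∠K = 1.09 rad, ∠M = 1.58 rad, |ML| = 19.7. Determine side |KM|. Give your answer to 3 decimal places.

The third angle is ∠L = π − ∠K − ∠M = 0.472 rad.
Law of sines: |KM| = |ML|·sin L/sin K ≈ 10.094.

10.094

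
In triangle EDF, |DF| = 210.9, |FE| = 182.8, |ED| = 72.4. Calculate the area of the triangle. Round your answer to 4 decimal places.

area ≈ 6455.3503

Semiperimeter s = (210.9 + 182.8 + 72.4)/2 = 233.05.
Heron's formula: area = √(233.05·22.15·50.25·160.65) ≈ 6455.4.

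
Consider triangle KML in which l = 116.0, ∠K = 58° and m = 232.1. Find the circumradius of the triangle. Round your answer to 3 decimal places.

By the law of cosines, k² = m² + l² − 2·m·l·cos K = 38792, so k ≈ 196.96.
Area = ½·m·l·sin K ≈ 11416.
Circumradius = k/(2 sin K) ≈ 116.12.

116.123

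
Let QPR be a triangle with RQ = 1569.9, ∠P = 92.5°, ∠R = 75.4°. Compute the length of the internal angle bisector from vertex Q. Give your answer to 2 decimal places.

t_Q ≈ 1536.28

The third angle is ∠Q = 180° − ∠P − ∠R = 12.10°.
Law of sines: PR = RQ·sin Q/sin P ≈ 329.39.
Law of sines: QP = RQ·sin R/sin P ≈ 1520.7.
The bisector from Q has length 2·RQ·QP·cos(∠Q/2)/(RQ+QP) ≈ 1536.3.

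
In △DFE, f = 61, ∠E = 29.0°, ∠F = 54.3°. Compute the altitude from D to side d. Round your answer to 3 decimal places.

The third angle is ∠D = 180° − ∠F − ∠E = 96.70°.
Law of sines: d = f·sin D/sin F ≈ 74.602.
Law of sines: e = f·sin E/sin F ≈ 36.417.
Area = ½·f·d·sin E ≈ 1103.1.
The altitude from D has length 2·area/d ≈ 29.573.

29.573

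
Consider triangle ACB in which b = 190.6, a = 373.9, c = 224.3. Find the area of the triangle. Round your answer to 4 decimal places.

Semiperimeter s = (373.9 + 224.3 + 190.6)/2 = 394.4.
Heron's formula: area = √(394.4·20.5·170.1·203.8) ≈ 16742.

area ≈ 16741.7029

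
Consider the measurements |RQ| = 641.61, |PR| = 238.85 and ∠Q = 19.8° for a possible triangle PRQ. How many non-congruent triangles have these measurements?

2

|RQ|·sin Q = 641.61·sin(19.8°) ≈ 217.3.
Since |RQ| sin Q < |PR| < |RQ| (217.3 < 238.85 < 641.61), two triangles exist.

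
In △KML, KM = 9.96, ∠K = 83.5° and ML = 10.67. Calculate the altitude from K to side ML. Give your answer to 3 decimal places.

Law of sines: sin L = KM·sin K/ML ≈ 0.92746.
Since ML ≥ KM, only the acute value applies: ∠L ≈ 68.04°.
Then ∠M = 180° − ∠K − ∠L ≈ 28.46°.
Law of sines gives LK = ML·sin M/sin K ≈ 5.1173.
Area = ½·ML·KM·sin M ≈ 25.32.
The altitude from K has length 2·area/ML ≈ 4.7461.

h_K ≈ 4.746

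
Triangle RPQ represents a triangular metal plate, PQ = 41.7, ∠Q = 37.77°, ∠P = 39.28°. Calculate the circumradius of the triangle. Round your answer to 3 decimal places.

The third angle is ∠R = 180° − ∠P − ∠Q = 102.95°.
Law of sines: QR = PQ·sin P/sin R ≈ 27.09.
Law of sines: RP = PQ·sin Q/sin R ≈ 26.208.
Circumradius = PQ/(2 sin R) ≈ 21.394.

21.394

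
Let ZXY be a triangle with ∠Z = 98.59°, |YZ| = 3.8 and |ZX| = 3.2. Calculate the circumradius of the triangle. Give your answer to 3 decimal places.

2.691

By the law of cosines, |XY|² = |YZ|² + |ZX|² − 2·|YZ|·|ZX|·cos Z = 28.313, so |XY| ≈ 5.3209.
Area = ½·|YZ|·|ZX|·sin Z ≈ 6.0118.
Circumradius = |XY|/(2 sin Z) ≈ 2.6907.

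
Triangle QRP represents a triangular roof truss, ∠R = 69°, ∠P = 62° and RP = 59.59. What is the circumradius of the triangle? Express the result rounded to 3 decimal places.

39.479

The third angle is ∠Q = 180° − ∠R − ∠P = 49.00°.
Law of sines: PQ = RP·sin R/sin Q ≈ 73.713.
Law of sines: QR = RP·sin P/sin Q ≈ 69.715.
Circumradius = RP/(2 sin Q) ≈ 39.479.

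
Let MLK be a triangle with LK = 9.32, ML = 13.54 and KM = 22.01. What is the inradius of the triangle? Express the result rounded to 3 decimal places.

Semiperimeter s = (9.32 + 22.01 + 13.54)/2 = 22.435.
Heron's formula: area = √(22.435·13.115·0.425·8.895) ≈ 33.351.
Inradius = area/s = 33.351/22.435 ≈ 1.4866.

r ≈ 1.487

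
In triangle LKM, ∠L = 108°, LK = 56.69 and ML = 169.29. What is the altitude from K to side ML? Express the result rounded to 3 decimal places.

By the law of cosines, KM² = ML² + LK² − 2·ML·LK·cos L = 37804, so KM ≈ 194.43.
Area = ½·ML·LK·sin L ≈ 4563.7.
The altitude from K has length 2·area/ML ≈ 53.915.

53.915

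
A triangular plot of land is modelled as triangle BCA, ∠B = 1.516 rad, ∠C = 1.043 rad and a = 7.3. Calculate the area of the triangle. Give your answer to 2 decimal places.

area ≈ 41.78

The third angle is ∠A = π − ∠B − ∠C = 0.583 rad.
Law of sines: b = a·sin B/sin A ≈ 13.248.
Law of sines: c = a·sin C/sin A ≈ 11.463.
Area = ½·a·b·sin C ≈ 41.776.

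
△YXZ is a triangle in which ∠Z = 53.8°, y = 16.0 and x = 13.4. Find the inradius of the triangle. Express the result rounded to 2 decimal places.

By the law of cosines, z² = y² + x² − 2·y·x·cos Z = 182.31, so z ≈ 13.502.
Area = ½·y·x·sin Z ≈ 86.506.
Semiperimeter s = (16+13.4+13.502)/2 = 21.451.
Inradius = area/s = 86.506/21.451 ≈ 4.0327.

4.03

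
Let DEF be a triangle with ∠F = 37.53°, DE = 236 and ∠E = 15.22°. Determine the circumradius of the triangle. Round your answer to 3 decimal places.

R ≈ 193.704

The third angle is ∠D = 180° − ∠E − ∠F = 127.25°.
Law of sines: EF = DE·sin D/sin F ≈ 308.38.
Law of sines: FD = DE·sin E/sin F ≈ 101.7.
Circumradius = DE/(2 sin F) ≈ 193.7.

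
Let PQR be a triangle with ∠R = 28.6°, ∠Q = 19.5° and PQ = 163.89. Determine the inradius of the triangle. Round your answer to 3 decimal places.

r ≈ 26.156

The third angle is ∠P = 180° − ∠Q − ∠R = 131.90°.
Law of sines: QR = PQ·sin P/sin R ≈ 254.83.
Law of sines: RP = PQ·sin Q/sin R ≈ 114.29.
Area = ½·PQ·QR·sin Q ≈ 6970.6.
Semiperimeter s = (254.83+114.29+163.89)/2 = 266.5.
Inradius = area/s = 6970.6/266.5 ≈ 26.156.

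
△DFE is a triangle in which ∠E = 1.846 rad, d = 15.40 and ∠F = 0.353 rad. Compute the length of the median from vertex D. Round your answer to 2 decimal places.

The third angle is ∠D = π − ∠F − ∠E = 0.943 rad.
Law of sines: f = d·sin F/sin D ≈ 6.5803.
Law of sines: e = d·sin E/sin D ≈ 18.318.
Median from D: ½√(2·f² + 2·e² − d²) ≈ 11.407.

m_D ≈ 11.41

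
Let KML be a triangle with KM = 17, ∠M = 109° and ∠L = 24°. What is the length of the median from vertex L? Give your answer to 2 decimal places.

34.29

The third angle is ∠K = 180° − ∠M − ∠L = 47.00°.
Law of sines: ML = KM·sin K/sin L ≈ 30.568.
Law of sines: LK = KM·sin M/sin L ≈ 39.519.
Median from L: ½√(2·ML² + 2·LK² − KM²) ≈ 34.29.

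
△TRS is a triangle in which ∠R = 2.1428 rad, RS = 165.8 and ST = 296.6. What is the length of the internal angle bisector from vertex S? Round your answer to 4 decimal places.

205.8361

Law of sines: sin T = RS·sin R/ST ≈ 0.47002.
Since ST ≥ RS, only the acute value applies: ∠T ≈ 0.4893 rad.
Then ∠S = π − ∠R − ∠T ≈ 0.5095 rad.
Law of sines gives TR = ST·sin S/sin R ≈ 172.05.
The bisector from S has length 2·RS·ST·cos(∠S/2)/(RS+ST) ≈ 205.84.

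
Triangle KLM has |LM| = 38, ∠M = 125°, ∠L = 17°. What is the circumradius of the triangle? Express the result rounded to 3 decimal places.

R ≈ 30.861

The third angle is ∠K = 180° − ∠L − ∠M = 38.00°.
Law of sines: |MK| = |LM|·sin L/sin K ≈ 18.046.
Law of sines: |KL| = |LM|·sin M/sin K ≈ 50.56.
Circumradius = |LM|/(2 sin K) ≈ 30.861.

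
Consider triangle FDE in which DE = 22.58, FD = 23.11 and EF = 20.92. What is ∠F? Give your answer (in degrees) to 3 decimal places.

61.467

By the law of cosines, cos F = (EF² + FD² − DE²) / (2·EF·FD) ≈ 0.47766, so ∠F ≈ 61.47°.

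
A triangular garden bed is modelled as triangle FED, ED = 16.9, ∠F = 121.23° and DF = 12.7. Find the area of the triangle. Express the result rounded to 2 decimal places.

34.56

Law of sines: sin E = DF·sin F/ED ≈ 0.64258.
Since ED ≥ DF, only the acute value applies: ∠E ≈ 39.98°.
Then ∠D = 180° − ∠F − ∠E ≈ 18.79°.
Law of sines gives FE = ED·sin D/sin F ≈ 6.3644.
Area = ½·ED·DF·sin D ≈ 34.558.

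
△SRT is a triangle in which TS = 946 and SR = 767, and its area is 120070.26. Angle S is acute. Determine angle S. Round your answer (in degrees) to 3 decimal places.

∠S ≈ 19.327°

From area = ½·TS·SR·sin S, we get sin S = 2·area/(TS·SR) ≈ 0.33096.
Taking the acute solution, ∠S ≈ 19.33°.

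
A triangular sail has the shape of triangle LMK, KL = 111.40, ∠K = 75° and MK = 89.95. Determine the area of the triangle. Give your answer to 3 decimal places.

Area = ½·MK·KL·sin K ≈ 4839.5.

area ≈ 4839.496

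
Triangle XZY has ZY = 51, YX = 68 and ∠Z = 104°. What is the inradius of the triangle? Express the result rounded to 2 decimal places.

Law of sines: sin X = ZY·sin Z/YX ≈ 0.72772.
Since YX ≥ ZY, only the acute value applies: ∠X ≈ 46.70°.
Then ∠Y = 180° − ∠Z − ∠X ≈ 29.30°.
Law of sines gives XZ = YX·sin Y/sin Z ≈ 34.301.
Area = ½·YX·ZY·sin Y ≈ 848.7.
Semiperimeter s = (51+68+34.301)/2 = 76.651.
Inradius = area/s = 848.7/76.651 ≈ 11.072.

11.07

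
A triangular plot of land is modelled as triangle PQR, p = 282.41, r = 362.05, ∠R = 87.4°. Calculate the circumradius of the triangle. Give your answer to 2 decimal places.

Law of sines: sin P = p·sin R/r ≈ 0.77923.
Since r ≥ p, only the acute value applies: ∠P ≈ 51.19°.
Then ∠Q = 180° − ∠R − ∠P ≈ 41.41°.
Law of sines gives q = r·sin Q/sin R ≈ 239.72.
Circumradius = r/(2 sin R) ≈ 181.21.

181.21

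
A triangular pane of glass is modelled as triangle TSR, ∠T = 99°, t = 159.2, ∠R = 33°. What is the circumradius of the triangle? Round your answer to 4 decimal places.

80.5922

The third angle is ∠S = 180° − ∠R − ∠T = 48.00°.
Law of sines: s = t·sin S/sin T ≈ 119.78.
Law of sines: r = t·sin R/sin T ≈ 87.787.
Circumradius = t/(2 sin T) ≈ 80.592.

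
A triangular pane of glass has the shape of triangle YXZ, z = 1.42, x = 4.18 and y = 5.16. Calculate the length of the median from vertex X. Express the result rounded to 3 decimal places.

Median from X: ½√(2·z² + 2·y² − x²) ≈ 3.1548.

m_X ≈ 3.155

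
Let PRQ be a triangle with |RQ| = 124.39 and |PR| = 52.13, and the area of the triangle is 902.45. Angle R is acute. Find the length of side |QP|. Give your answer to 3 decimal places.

75.723

From area = ½·|PR|·|RQ|·sin R, we get sin R = 2·area/(|PR|·|RQ|) ≈ 0.27834.
Taking the acute solution, ∠R ≈ 16.16°.
Law of cosines then gives |QP| ≈ 75.723.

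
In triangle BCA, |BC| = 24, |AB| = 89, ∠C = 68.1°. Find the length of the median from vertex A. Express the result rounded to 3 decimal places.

m_A ≈ 91.326

Law of sines: sin A = |BC|·sin C/|AB| ≈ 0.25020.
Since |AB| ≥ |BC|, only the acute value applies: ∠A ≈ 14.49°.
Then ∠B = 180° − ∠C − ∠A ≈ 97.41°.
Law of sines gives |CA| = |AB|·sin B/sin C ≈ 95.121.
Median from A: ½√(2·|CA|² + 2·|AB|² − |BC|²) ≈ 91.326.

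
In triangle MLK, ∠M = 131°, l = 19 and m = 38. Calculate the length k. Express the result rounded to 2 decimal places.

Law of sines: sin L = l·sin M/m ≈ 0.37735.
Since m ≥ l, only the acute value applies: ∠L ≈ 22.17°.
Then ∠K = 180° − ∠M − ∠L ≈ 26.83°.
Law of sines gives k = m·sin K/sin M ≈ 22.725.

22.73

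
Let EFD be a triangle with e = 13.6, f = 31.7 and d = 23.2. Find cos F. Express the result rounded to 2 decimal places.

By the law of cosines, cos F = (d² + e² − f²) / (2·d·e) ≈ -0.44639, so ∠F ≈ 116.51°.

-0.45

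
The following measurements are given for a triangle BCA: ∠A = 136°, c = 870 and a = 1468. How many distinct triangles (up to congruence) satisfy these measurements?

1

c·sin A = 870·sin(136°) ≈ 604.4.
Since ∠A is not acute, a triangle exists only if a > c; here a > c, so there is exactly one triangle.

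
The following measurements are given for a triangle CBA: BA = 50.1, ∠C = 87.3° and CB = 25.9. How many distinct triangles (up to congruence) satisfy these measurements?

1

CB·sin C = 25.9·sin(87.3°) ≈ 25.87.
Since BA ≥ CB, exactly one triangle exists.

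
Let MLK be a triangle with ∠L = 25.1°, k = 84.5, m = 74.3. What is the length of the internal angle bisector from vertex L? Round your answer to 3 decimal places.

t_L ≈ 77.183

By the law of cosines, l² = k² + m² − 2·k·m·cos L = 1289.8, so l ≈ 35.914.
The bisector from L has length 2·k·m·cos(∠L/2)/(k+m) ≈ 77.183.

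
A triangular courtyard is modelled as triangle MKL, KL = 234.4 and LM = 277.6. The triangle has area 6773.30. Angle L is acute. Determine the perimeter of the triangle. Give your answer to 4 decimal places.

From area = ½·KL·LM·sin L, we get sin L = 2·area/(KL·LM) ≈ 0.20819.
Taking the acute solution, ∠L ≈ 12.02°.
Law of cosines then gives MK ≈ 68.686.
Perimeter = 234.4 + 277.6 + 68.686 = 580.69.

perimeter ≈ 580.6855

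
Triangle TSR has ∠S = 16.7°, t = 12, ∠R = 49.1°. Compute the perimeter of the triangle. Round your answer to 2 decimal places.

The third angle is ∠T = 180° − ∠S − ∠R = 114.20°.
Law of sines: s = t·sin S/sin T ≈ 3.7806.
Law of sines: r = t·sin R/sin T ≈ 9.9441.
Semiperimeter p = (12+3.7806+9.9441)/2 = 12.862.
Perimeter = 12 + 3.7806 + 9.9441 = 25.725.

25.72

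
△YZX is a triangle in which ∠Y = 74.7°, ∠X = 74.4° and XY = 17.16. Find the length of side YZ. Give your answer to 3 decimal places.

32.184

The third angle is ∠Z = 180° − ∠X − ∠Y = 30.90°.
Law of sines: YZ = XY·sin X/sin Z ≈ 32.184.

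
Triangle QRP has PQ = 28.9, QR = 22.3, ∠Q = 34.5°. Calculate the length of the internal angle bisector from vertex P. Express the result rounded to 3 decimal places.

By the law of cosines, RP² = PQ² + QR² − 2·PQ·QR·cos Q = 270.25, so RP ≈ 16.439.
Law of cosines again: cos P = (RP² + PQ² − QR²)/(2·RP·PQ) ≈ 0.64005, so ∠P ≈ 50.20°.
The bisector from P has length 2·RP·PQ·cos(∠P/2)/(RP+PQ) ≈ 18.978.

t_P ≈ 18.978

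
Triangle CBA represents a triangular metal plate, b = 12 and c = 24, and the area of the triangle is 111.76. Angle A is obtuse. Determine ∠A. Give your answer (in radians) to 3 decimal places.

From area = ½·c·b·sin A, we get sin A = 2·area/(c·b) ≈ 0.77611.
Taking the obtuse solution, ∠A ≈ 2.253 rad.

2.253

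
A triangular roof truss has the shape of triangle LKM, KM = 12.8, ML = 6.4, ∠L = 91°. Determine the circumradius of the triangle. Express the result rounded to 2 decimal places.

Law of sines: sin K = ML·sin L/KM ≈ 0.49992.
Since KM ≥ ML, only the acute value applies: ∠K ≈ 29.99°.
Then ∠M = 180° − ∠L − ∠K ≈ 59.01°.
Law of sines gives LK = KM·sin M/sin L ≈ 10.974.
Circumradius = KM/(2 sin L) ≈ 6.401.

R ≈ 6.40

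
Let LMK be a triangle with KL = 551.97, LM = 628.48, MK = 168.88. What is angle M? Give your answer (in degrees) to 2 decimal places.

∠M ≈ 55.96°

By the law of cosines, cos M = (LM² + MK² − KL²) / (2·LM·MK) ≈ 0.55982, so ∠M ≈ 55.96°.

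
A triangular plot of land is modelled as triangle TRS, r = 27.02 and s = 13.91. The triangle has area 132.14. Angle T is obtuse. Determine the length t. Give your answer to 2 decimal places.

38.18

From area = ½·r·s·sin T, we get sin T = 2·area/(r·s) ≈ 0.70316.
Taking the obtuse solution, ∠T ≈ 135.32°.
Law of cosines then gives t ≈ 38.184.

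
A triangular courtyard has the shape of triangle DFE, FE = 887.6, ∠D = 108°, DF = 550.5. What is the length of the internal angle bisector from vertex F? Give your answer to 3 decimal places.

Law of sines: sin E = DF·sin D/FE ≈ 0.58986.
Since FE ≥ DF, only the acute value applies: ∠E ≈ 36.15°.
Then ∠F = 180° − ∠D − ∠E ≈ 35.85°.
Law of sines gives ED = FE·sin F/sin D ≈ 546.63.
The bisector from F has length 2·DF·FE·cos(∠F/2)/(DF+FE) ≈ 646.55.

646.550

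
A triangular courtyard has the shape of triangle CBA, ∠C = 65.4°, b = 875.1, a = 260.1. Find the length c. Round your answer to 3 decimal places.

802.465

By the law of cosines, c² = b² + a² − 2·b·a·cos C = 6.4395e+05, so c ≈ 802.46.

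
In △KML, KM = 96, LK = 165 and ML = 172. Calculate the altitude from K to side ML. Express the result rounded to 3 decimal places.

89.910

Semiperimeter s = (172 + 165 + 96)/2 = 216.5.
Heron's formula: area = √(216.5·44.5·51.5·120.5) ≈ 7732.3.
The altitude from K has length 2·area/ML ≈ 89.91.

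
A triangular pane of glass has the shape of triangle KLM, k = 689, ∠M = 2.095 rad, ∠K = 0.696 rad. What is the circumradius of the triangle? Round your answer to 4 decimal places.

R ≈ 537.3131

The third angle is ∠L = π − ∠M − ∠K = 0.351 rad.
Law of sines: l = k·sin L/sin K ≈ 369.09.
Law of sines: m = k·sin M/sin K ≈ 930.33.
Circumradius = k/(2 sin K) ≈ 537.31.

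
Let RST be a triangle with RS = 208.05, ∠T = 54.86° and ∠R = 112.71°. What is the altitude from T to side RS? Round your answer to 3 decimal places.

The third angle is ∠S = 180° − ∠T − ∠R = 12.43°.
Law of sines: ST = RS·sin R/sin T ≈ 234.69.
Law of sines: TR = RS·sin S/sin T ≈ 54.763.
Area = ½·RS·ST·sin S ≈ 5255.
The altitude from T has length 2·area/RS ≈ 50.517.

50.517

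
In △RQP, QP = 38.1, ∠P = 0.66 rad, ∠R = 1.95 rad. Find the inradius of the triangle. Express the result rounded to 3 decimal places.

The third angle is ∠Q = π − ∠P − ∠R = 0.532 rad.
Law of sines: PR = QP·sin Q/sin R ≈ 20.79.
Law of sines: RQ = QP·sin P/sin R ≈ 25.146.
Area = ½·QP·PR·sin P ≈ 242.83.
Semiperimeter s = (38.1+20.79+25.146)/2 = 42.018.
Inradius = area/s = 242.83/42.018 ≈ 5.7791.

5.779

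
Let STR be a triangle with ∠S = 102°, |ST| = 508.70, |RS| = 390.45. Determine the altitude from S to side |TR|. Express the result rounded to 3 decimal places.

By the law of cosines, |TR|² = |RS|² + |ST|² − 2·|RS|·|ST|·cos S = 4.9382e+05, so |TR| ≈ 702.72.
Area = ½·|RS|·|ST|·sin S ≈ 97141.
The altitude from S has length 2·area/|TR| ≈ 276.47.

276.470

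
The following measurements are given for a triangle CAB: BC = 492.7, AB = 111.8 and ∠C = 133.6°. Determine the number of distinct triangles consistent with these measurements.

BC·sin C = 492.7·sin(133.6°) ≈ 356.8.
Since ∠C is not acute, a triangle exists only if AB > BC; here AB ≤ BC, so there is no triangle.

0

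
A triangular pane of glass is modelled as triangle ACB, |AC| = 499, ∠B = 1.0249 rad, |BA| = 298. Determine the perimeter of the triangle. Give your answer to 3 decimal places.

Law of sines: sin C = |BA|·sin B/|AC| ≈ 0.51040.
Since |AC| ≥ |BA|, only the acute value applies: ∠C ≈ 0.5356 rad.
Then ∠A = π − ∠B − ∠C ≈ 1.5810 rad.
Law of sines gives |CB| = |AC|·sin A/sin B ≈ 583.83.
Semiperimeter s = (583.83+298+499)/2 = 690.41.
Perimeter = 583.83 + 298 + 499 = 1380.8.

1380.826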